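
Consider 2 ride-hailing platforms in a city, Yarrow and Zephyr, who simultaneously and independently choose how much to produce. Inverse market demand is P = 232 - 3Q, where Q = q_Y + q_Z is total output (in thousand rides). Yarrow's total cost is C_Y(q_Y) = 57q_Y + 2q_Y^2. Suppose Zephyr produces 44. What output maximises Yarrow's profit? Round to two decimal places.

With the rival's output fixed at 44, Yarrow's profit is π_Y = (232 - 3·44 - 3q_Y)q_Y - (57q_Y + 2q_Y²) = (100 - 3q_Y)q_Y - (57q_Y + 2q_Y²).
∂π_Y/∂q_Y = 43 - 10q_Y = 0, so q_Y = 43/10.

4.30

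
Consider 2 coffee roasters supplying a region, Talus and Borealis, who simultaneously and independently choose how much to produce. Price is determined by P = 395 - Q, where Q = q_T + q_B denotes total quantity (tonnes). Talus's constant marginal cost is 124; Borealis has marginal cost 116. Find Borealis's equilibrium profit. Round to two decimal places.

9152.11

Talus's profit: π_T = (395 - Q)q_T - (124q_T). Setting ∂π_T/∂q_T = 0: 271 - 2q_T - (q_B) = 0.
Borealis's first-order condition: 279 - 2q_B - (q_T) = 0.
Rearranging gives the reaction functions q_T = (271 - q_B)/2 and q_B = (279 - q_T)/2.
Substituting one into the other gives q_T = 263/3 and q_B = 287/3.
Price P = 395 - 550/3 = 635/3.
Borealis's profit: (635/3 - 116)·(287/3) = 9152.1111.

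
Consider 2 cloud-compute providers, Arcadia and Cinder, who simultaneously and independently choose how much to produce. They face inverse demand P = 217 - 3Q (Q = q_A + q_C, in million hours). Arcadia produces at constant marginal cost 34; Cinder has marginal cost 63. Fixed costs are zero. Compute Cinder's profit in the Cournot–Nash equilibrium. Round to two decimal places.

Arcadia's profit: π_A = (217 - 3Q)q_A - (34q_A). Setting ∂π_A/∂q_A = 0: 183 - 6q_A - 3(q_C) = 0.
Cinder's profit: π_C = (217 - 3Q)q_C - (63q_C). Setting ∂π_C/∂q_C = 0: 154 - 6q_C - 3(q_A) = 0.
Best responses: q_A = (183 - 3q_C)/6, q_C = (154 - 3q_A)/6.
Substituting one into the other gives q_A = 212/9 and q_C = 125/9.
Price P = 217 - 3·(337/9) = 314/3.
Cinder's profit: (314/3 - 63)·(125/9) = 578.7037.

578.70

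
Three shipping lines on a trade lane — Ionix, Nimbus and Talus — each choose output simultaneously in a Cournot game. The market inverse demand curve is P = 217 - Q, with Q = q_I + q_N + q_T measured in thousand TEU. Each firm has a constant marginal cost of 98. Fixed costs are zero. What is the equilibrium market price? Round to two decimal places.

127.75

A representative firm's profit is π_i = q_i(217 - Q) - 98q_i.
First-order condition (treating rivals' output as given): 119 - 2q_i - Σ_{j≠i} q_j = 0.
By symmetry each firm produces the same amount; substituting Σ_{j≠i} q_j = 2q_i yields q_i = 119/4.
Total output Q = 357/4, so price P = 217 - 357/4 = 511/4.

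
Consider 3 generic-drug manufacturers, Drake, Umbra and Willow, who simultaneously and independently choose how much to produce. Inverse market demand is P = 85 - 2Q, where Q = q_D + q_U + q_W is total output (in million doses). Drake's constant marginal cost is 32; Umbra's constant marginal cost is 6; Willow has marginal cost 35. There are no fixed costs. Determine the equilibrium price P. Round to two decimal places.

39.50

Drake's profit: π_D = (85 - 2Q)q_D - (32q_D). Setting ∂π_D/∂q_D = 0: 53 - 4q_D - 2(q_U + q_W) = 0.
Umbra's profit: π_U = (85 - 2Q)q_U - (6q_U). Setting ∂π_U/∂q_U = 0: 79 - 4q_U - 2(q_D + q_W) = 0.
Willow's first-order condition: 50 - 4q_W - 2(q_D + q_U) = 0.
Adding the 3 first-order conditions: 182 − 8Q = 0, so Q = 91/4.
Back-substituting: q_D = (53 − 91/2)/2 = 15/4, q_U = (79 − 91/2)/2 = 67/4, q_W = (50 − 91/2)/2 = 9/4.
Total output Q = 91/4, so price P = 85 - 2·(91/4) = 79/2.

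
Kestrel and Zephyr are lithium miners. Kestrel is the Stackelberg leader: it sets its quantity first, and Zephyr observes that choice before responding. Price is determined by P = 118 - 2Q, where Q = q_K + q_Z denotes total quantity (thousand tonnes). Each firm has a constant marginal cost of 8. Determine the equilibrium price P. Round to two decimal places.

35.50

Solve by backward induction. Given q_K, the follower Zephyr maximises π_Z = (118 - 2q_K - 2q_Z)q_Z - 8q_Z.
Follower FOC: 110 - 2q_K - 4q_Z = 0, so q_Z(q_K) = (110 - 2q_K)/4.
Kestrel substitutes q_Z(q_K) into its own profit: π_K = q_K(118 - 2q_K - (110 - 2q_K)/2) - 8q_K = (63 - q_K)q_K - 8q_K.
The leader's first-order condition 55 - 2q_K = 0 yields q_K = 55/2.
Then q_Z = (110 - 2·(55/2))/4 = 55/4.
Total output Q = 165/4, so price P = 118 - 2·(165/4) = 71/2.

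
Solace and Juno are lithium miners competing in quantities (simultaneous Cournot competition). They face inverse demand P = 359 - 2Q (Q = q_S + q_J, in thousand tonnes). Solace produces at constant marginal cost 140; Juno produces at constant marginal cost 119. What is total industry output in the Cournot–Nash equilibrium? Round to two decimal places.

76.50

Solace's profit: π_S = (359 - 2Q)q_S - (140q_S). Setting ∂π_S/∂q_S = 0: 219 - 4q_S - 2(q_J) = 0.
Juno's profit: π_J = (359 - 2Q)q_J - (119q_J). Setting ∂π_J/∂q_J = 0: 240 - 4q_J - 2(q_S) = 0.
Best responses: q_S = (219 - 2q_J)/4, q_J = (240 - 2q_S)/4.
Substituting one into the other gives q_S = 33 and q_J = 87/2.
Total output Q = 33 + 87/2 = 153/2.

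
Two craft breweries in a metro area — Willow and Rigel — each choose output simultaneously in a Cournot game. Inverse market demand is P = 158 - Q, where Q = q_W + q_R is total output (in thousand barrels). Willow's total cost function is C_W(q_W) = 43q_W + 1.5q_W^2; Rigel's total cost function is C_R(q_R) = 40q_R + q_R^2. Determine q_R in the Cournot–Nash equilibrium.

Willow's profit: π_W = (158 - Q)q_W - (43q_W + (3/2)q_W²). Setting ∂π_W/∂q_W = 0: 115 - 5q_W - (q_R) = 0.
Rigel's first-order condition: 118 - 4q_R - (q_W) = 0.
So q_W = (115 - q_R)/5 and q_R = (118 - q_W)/4.
Substituting one into the other gives q_W = 18 and q_R = 25.

25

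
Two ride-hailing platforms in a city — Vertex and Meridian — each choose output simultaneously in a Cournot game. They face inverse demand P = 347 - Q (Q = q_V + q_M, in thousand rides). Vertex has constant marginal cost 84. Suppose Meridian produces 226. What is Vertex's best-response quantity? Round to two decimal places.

With the rival's output fixed at 226, Vertex's profit is π_V = (347 - 226 - q_V)q_V - (84q_V) = (121 - q_V)q_V - (84q_V).
∂π_V/∂q_V = 37 - 2q_V = 0, so q_V = 37/2.

18.50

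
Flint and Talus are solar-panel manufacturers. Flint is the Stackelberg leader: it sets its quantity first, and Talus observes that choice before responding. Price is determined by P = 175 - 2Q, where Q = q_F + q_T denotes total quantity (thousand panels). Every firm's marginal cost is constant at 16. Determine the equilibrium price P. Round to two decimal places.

Solve by backward induction. Given q_F, the follower Talus maximises π_T = (175 - 2q_F - 2q_T)q_T - 16q_T.
Follower FOC: 159 - 2q_F - 4q_T = 0, so q_T(q_F) = (159 - 2q_F)/4.
Flint substitutes q_T(q_F) into its own profit: π_F = q_F(175 - 2q_F - (159 - 2q_F)/2) - 16q_F = (191/2 - q_F)q_F - 16q_F.
The leader's first-order condition 159/2 - 2q_F = 0 yields q_F = 159/4.
Then q_T = (159 - 2·(159/4))/4 = 159/8.
Total output Q = 477/8, so price P = 175 - 2·(477/8) = 223/4.

55.75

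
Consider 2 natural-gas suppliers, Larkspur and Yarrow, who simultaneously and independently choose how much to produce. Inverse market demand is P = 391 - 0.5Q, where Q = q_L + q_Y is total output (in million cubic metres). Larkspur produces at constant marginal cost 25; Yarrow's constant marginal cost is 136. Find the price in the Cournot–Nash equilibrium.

Larkspur's profit: π_L = (391 - 0.5Q)q_L - (25q_L). Setting ∂π_L/∂q_L = 0: 366 - q_L - (1/2)(q_Y) = 0.
Yarrow's profit: π_Y = (391 - 0.5Q)q_Y - (136q_Y). Setting ∂π_Y/∂q_Y = 0: 255 - q_Y - (1/2)(q_L) = 0.
So q_L = (366 - (1/2)q_Y) and q_Y = (255 - (1/2)q_L).
Solving the pair: q_L = 318, q_Y = 96.
Total output Q = 414, so price P = 391 - (1/2)·414 = 184.

184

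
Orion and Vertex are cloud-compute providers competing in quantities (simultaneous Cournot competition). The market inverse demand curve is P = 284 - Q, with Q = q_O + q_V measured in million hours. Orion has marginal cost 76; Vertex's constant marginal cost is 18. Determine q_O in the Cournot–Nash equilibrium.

Orion's profit: π_O = (284 - Q)q_O - (76q_O). Setting ∂π_O/∂q_O = 0: 208 - 2q_O - (q_V) = 0.
Vertex's first-order condition: 266 - 2q_V - (q_O) = 0.
So q_O = (208 - q_V)/2 and q_V = (266 - q_O)/2.
Solving the pair: q_O = 50, q_V = 108.

50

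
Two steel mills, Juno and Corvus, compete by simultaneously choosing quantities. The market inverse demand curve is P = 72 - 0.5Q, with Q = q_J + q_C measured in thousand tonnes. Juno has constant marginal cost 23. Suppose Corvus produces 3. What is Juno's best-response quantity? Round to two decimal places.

With the rival's output fixed at 3, Juno's profit is π_J = (72 - (1/2)·3 - (1/2)q_J)q_J - (23q_J) = (141/2 - (1/2)q_J)q_J - (23q_J).
∂π_J/∂q_J = 95/2 - q_J = 0, so q_J = 95/2.

47.50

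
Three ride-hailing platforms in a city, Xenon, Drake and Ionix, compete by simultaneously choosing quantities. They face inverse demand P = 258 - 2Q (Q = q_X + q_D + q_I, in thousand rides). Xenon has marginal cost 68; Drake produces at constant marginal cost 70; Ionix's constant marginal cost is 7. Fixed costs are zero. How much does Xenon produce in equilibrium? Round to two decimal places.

Xenon's profit: π_X = (258 - 2Q)q_X - (68q_X). Setting ∂π_X/∂q_X = 0: 190 - 4q_X - 2(q_D + q_I) = 0.
Drake's first-order condition: 188 - 4q_D - 2(q_X + q_I) = 0.
Ionix's profit: π_I = (258 - 2Q)q_I - (7q_I). Setting ∂π_I/∂q_I = 0: 251 - 4q_I - 2(q_X + q_D) = 0.
Adding the 3 conditions: 629 − 4Q − 4Q = 0, i.e. Q = 629/8.
Back-substituting: q_X = (190 − 629/4)/2 = 131/8, q_D = (188 − 629/4)/2 = 123/8, q_I = (251 − 629/4)/2 = 375/8.

16.38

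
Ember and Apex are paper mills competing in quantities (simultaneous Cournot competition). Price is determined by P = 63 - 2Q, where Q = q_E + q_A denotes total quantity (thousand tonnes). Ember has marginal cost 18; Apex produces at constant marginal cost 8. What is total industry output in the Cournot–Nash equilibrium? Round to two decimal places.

16.67

Ember's profit: π_E = (63 - 2Q)q_E - (18q_E). Setting ∂π_E/∂q_E = 0: 45 - 4q_E - 2(q_A) = 0.
Apex's profit: π_A = (63 - 2Q)q_A - (8q_A). Setting ∂π_A/∂q_A = 0: 55 - 4q_A - 2(q_E) = 0.
Rearranging gives the reaction functions q_E = (45 - 2q_A)/4 and q_A = (55 - 2q_E)/4.
Solving the pair: q_E = 35/6, q_A = 65/6.
Total output Q = 35/6 + 65/6 = 50/3.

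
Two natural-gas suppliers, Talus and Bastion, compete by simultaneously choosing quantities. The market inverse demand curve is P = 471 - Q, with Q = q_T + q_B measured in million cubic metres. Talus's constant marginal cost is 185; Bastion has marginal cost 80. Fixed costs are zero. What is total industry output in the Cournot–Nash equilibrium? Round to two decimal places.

Talus's profit: π_T = (471 - Q)q_T - (185q_T). Setting ∂π_T/∂q_T = 0: 286 - 2q_T - (q_B) = 0.
Bastion's profit: π_B = (471 - Q)q_B - (80q_B). Setting ∂π_B/∂q_B = 0: 391 - 2q_B - (q_T) = 0.
So q_T = (286 - q_B)/2 and q_B = (391 - q_T)/2.
Substituting one into the other gives q_T = 181/3 and q_B = 496/3.
Total output Q = 181/3 + 496/3 = 677/3.

225.67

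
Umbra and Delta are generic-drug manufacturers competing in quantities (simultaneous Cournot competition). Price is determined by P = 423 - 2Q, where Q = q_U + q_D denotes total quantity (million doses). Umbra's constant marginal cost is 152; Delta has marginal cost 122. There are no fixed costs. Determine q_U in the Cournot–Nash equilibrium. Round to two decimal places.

40.17

Umbra's profit: π_U = (423 - 2Q)q_U - (152q_U). Setting ∂π_U/∂q_U = 0: 271 - 4q_U - 2(q_D) = 0.
Delta's first-order condition: 301 - 4q_D - 2(q_U) = 0.
So q_U = (271 - 2q_D)/4 and q_D = (301 - 2q_U)/4.
Substituting one into the other gives q_U = 241/6 and q_D = 331/6.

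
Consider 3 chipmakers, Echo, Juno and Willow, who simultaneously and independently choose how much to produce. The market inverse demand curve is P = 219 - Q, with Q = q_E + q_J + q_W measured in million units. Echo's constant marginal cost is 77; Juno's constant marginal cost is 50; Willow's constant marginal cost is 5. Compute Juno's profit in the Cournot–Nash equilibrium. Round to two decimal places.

1425.06

Echo's profit: π_E = (219 - Q)q_E - (77q_E). Setting ∂π_E/∂q_E = 0: 142 - 2q_E - (q_J + q_W) = 0.
Juno's profit: π_J = (219 - Q)q_J - (50q_J). Setting ∂π_J/∂q_J = 0: 169 - 2q_J - (q_E + q_W) = 0.
Willow's profit: π_W = (219 - Q)q_W - (5q_W). Setting ∂π_W/∂q_W = 0: 214 - 2q_W - (q_E + q_J) = 0.
Adding the 3 conditions: 525 − 2Q − 2Q = 0, i.e. Q = 525/4.
Back-substituting: q_E = (142 − 525/4) = 43/4, q_J = (169 − 525/4) = 151/4, q_W = (214 − 525/4) = 331/4.
Price P = 219 - 525/4 = 351/4.
Juno's profit: (351/4 - 50)·(151/4) = 1425.0625.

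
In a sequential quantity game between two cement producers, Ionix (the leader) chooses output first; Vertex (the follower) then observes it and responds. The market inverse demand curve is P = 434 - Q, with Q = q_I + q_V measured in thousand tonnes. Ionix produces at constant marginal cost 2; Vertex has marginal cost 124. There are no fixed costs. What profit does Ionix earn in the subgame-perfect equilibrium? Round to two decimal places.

38364.50

Solve by backward induction. Given q_I, the follower Vertex maximises π_V = (434 - q_I - q_V)q_V - 124q_V.
Follower FOC: 310 - q_I - 2q_V = 0, so q_V(q_I) = (310 - q_I)/2.
Ionix substitutes q_V(q_I) into its own profit: π_I = q_I(434 - q_I - (310 - q_I)/2) - 2q_I = (279 - (1/2)q_I)q_I - 2q_I.
The leader's first-order condition 277 - q_I = 0 yields q_I = 277.
Then q_V = (310 - 277)/2 = 33/2.
Price P = 434 - 587/2 = 281/2.
Ionix's profit: (281/2 - 2)·277 = 38364.5000.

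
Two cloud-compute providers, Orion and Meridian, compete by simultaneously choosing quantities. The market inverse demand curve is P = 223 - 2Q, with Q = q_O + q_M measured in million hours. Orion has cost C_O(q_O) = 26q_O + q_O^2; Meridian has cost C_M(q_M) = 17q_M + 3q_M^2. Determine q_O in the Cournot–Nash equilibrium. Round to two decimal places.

Orion's profit: π_O = (223 - 2Q)q_O - (26q_O + q_O²). Setting ∂π_O/∂q_O = 0: 197 - 6q_O - 2(q_M) = 0.
Meridian's first-order condition: 206 - 10q_M - 2(q_O) = 0.
Best responses: q_O = (197 - 2q_M)/6, q_M = (206 - 2q_O)/10.
Solving the pair: q_O = 779/28, q_M = 421/28.

27.82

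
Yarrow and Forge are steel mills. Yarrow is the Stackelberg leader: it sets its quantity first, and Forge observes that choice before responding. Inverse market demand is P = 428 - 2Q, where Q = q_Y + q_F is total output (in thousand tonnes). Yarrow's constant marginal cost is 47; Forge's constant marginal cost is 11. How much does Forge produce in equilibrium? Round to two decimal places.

The follower Forge best-responds to any q_Y: π_F = (428 - 2Q)q_F - 11q_F.
Setting the follower's marginal profit to zero, 417 - 2q_Y - 4q_F = 0, i.e. q_F = (417 - 2q_Y)/4.
The leader anticipates this reaction. Substituting into P = 428 - 2Q gives P = 439/2 - q_Y, so π_Y = (439/2 - q_Y)q_Y - 47q_Y.
Maximising: ∂π_Y/∂q_Y = 345/2 - 2q_Y = 0, giving q_Y = 345/4.
Then q_F = (417 - 2·(345/4))/4 = 489/8.

61.13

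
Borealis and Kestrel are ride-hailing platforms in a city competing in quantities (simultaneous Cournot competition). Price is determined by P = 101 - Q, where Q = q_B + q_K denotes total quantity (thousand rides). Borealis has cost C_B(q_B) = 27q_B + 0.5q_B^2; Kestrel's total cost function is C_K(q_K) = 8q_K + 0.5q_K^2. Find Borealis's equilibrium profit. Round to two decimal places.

Borealis's profit: π_B = (101 - Q)q_B - (27q_B + (1/2)q_B²). Setting ∂π_B/∂q_B = 0: 74 - 3q_B - (q_K) = 0.
Kestrel's profit: π_K = (101 - Q)q_K - (8q_K + (1/2)q_K²). Setting ∂π_K/∂q_K = 0: 93 - 3q_K - (q_B) = 0.
Rearranging gives the reaction functions q_B = (74 - q_K)/3 and q_K = (93 - q_B)/3.
Substituting one into the other gives q_B = 129/8 and q_K = 205/8.
Price P = 101 - 167/4 = 237/4.
Borealis's profit: (237/4)·(129/8) - 27·(129/8) - (1/2)(129/8)² = 390.0234.

390.02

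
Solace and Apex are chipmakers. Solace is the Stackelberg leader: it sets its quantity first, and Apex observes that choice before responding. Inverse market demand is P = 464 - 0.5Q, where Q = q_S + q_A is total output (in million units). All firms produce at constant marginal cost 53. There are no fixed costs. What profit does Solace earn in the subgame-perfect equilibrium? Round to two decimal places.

42230.25

Solve by backward induction. Given q_S, the follower Apex maximises π_A = (464 - (1/2)q_S - (1/2)q_A)q_A - 53q_A.
Setting the follower's marginal profit to zero, 411 - (1/2)q_S - q_A = 0, i.e. q_A = (411 - (1/2)q_S).
The leader anticipates this reaction. Substituting into P = 464 - 0.5Q gives P = 517/2 - (1/4)q_S, so π_S = (517/2 - (1/4)q_S)q_S - 53q_S.
The leader's first-order condition 411/2 - (1/2)q_S = 0 yields q_S = 411.
Then q_A = (411 - (1/2)·411) = 411/2.
Price P = 464 - (1/2)·(1233/2) = 623/4.
Solace's profit: (623/4 - 53)·411 = 42230.2500.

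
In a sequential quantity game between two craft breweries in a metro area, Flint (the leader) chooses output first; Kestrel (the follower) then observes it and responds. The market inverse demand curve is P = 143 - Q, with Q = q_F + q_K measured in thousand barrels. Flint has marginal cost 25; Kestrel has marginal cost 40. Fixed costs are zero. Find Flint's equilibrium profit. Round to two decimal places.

2211.13

Solve by backward induction. Given q_F, the follower Kestrel maximises π_K = (143 - q_F - q_K)q_K - 40q_K.
Follower FOC: 103 - q_F - 2q_K = 0, so q_K(q_F) = (103 - q_F)/2.
Flint substitutes q_K(q_F) into its own profit: π_F = q_F(143 - q_F - (103 - q_F)/2) - 25q_F = (183/2 - (1/2)q_F)q_F - 25q_F.
The leader's first-order condition 133/2 - q_F = 0 yields q_F = 133/2.
Then q_K = (103 - 133/2)/2 = 73/4.
Price P = 143 - 339/4 = 233/4.
Flint's profit: (233/4 - 25)·(133/2) = 2211.1250.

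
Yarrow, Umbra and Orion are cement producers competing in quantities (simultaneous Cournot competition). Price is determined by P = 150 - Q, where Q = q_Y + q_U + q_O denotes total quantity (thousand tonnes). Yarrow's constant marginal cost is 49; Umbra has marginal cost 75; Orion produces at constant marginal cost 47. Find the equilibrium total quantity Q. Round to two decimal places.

Yarrow's profit: π_Y = (150 - Q)q_Y - (49q_Y). Setting ∂π_Y/∂q_Y = 0: 101 - 2q_Y - (q_U + q_O) = 0.
Umbra's profit: π_U = (150 - Q)q_U - (75q_U). Setting ∂π_U/∂q_U = 0: 75 - 2q_U - (q_Y + q_O) = 0.
Orion's first-order condition: 103 - 2q_O - (q_Y + q_U) = 0.
Summing all 3 equations gives 279 − 4Q = 0, hence Q = 279/4.
Back-substituting: q_Y = (101 − 279/4) = 125/4, q_U = (75 − 279/4) = 21/4, q_O = (103 − 279/4) = 133/4.
Total output Q = 125/4 + 21/4 + 133/4 = 279/4.

69.75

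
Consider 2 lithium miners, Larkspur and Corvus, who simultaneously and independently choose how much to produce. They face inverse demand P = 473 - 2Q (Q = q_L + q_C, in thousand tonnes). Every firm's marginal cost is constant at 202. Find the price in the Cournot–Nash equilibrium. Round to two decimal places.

292.33

A representative firm's profit is π_i = q_i(473 - 2Q) - 202q_i.
Setting ∂π_i/∂q_i = 0 with rivals' quantities fixed: 271 - 4q_i - 2q_j = 0.
With identical firms every q_j equals q_i, so q_j = q_i and 271 = 6q_i, giving q_i = 271/6.
Total output Q = 271/3, so price P = 473 - 2·(271/3) = 877/3.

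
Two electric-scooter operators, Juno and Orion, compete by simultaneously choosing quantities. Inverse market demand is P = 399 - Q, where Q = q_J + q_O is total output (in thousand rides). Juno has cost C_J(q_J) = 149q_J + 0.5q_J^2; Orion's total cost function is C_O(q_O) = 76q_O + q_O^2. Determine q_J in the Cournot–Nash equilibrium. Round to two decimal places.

61.55

Juno's profit: π_J = (399 - Q)q_J - (149q_J + (1/2)q_J²). Setting ∂π_J/∂q_J = 0: 250 - 3q_J - (q_O) = 0.
Orion's first-order condition: 323 - 4q_O - (q_J) = 0.
Rearranging gives the reaction functions q_J = (250 - q_O)/3 and q_O = (323 - q_J)/4.
Solving the pair: q_J = 677/11, q_O = 719/11.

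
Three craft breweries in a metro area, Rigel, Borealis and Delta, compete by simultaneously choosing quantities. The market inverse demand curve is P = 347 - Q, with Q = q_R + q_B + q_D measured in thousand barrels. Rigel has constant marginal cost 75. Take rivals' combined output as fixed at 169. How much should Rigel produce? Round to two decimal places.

With rivals' combined output fixed at 169, Rigel's profit is π_R = (347 - 169 - q_R)q_R - (75q_R) = (178 - q_R)q_R - (75q_R).
∂π_R/∂q_R = 103 - 2q_R = 0, so q_R = 103/2.

51.50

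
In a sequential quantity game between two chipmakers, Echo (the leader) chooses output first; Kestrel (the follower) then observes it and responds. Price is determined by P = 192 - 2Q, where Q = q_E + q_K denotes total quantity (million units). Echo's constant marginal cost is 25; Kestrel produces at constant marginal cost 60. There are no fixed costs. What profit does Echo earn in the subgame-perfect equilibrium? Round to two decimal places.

Solve by backward induction. Given q_E, the follower Kestrel maximises π_K = (192 - 2q_E - 2q_K)q_K - 60q_K.
Follower FOC: 132 - 2q_E - 4q_K = 0, so q_K(q_E) = (132 - 2q_E)/4.
Echo substitutes q_K(q_E) into its own profit: π_E = q_E(192 - 2q_E - (132 - 2q_E)/2) - 25q_E = (126 - q_E)q_E - 25q_E.
Leader FOC: 101 - 2q_E = 0, so q_E = 101/2.
Then q_K = (132 - 2·(101/2))/4 = 31/4.
Price P = 192 - 2·(233/4) = 151/2.
Echo's profit: (151/2 - 25)·(101/2) = 2550.2500.

2550.25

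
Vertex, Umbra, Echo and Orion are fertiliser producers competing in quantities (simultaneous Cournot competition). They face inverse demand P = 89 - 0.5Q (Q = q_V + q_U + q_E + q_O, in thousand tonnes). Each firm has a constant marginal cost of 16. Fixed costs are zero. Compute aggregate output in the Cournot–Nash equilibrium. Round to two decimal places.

116.80

A representative firm's profit is π_i = q_i(89 - 0.5Q) - 16q_i.
First-order condition (treating rivals' output as given): 73 - q_i - (1/2)·Σ_{j≠i} q_j = 0.
With identical firms every q_j equals q_i, so Σ_{j≠i} q_j = 3q_i and 73 = (5/2)q_i, giving q_i = 146/5.
Total output Q = 146/5 + 146/5 + 146/5 + 146/5 = 584/5.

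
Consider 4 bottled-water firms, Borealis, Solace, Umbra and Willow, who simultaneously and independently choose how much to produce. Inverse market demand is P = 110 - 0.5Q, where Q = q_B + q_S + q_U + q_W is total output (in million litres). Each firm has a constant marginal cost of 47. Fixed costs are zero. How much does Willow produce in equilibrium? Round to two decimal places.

A representative firm's profit is π_i = q_i(110 - 0.5Q) - 47q_i.
Setting ∂π_i/∂q_i = 0 with rivals' quantities fixed: 63 - q_i - (1/2)·Σ_{j≠i} q_j = 0.
With identical firms every q_j equals q_i, so Σ_{j≠i} q_j = 3q_i and 63 = (5/2)q_i, giving q_i = 126/5.

25.20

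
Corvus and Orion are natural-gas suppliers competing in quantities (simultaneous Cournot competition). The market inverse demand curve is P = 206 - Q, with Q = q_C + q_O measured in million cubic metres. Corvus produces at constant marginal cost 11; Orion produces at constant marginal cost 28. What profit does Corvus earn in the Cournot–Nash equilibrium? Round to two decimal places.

4993.78

Corvus's profit: π_C = (206 - Q)q_C - (11q_C). Setting ∂π_C/∂q_C = 0: 195 - 2q_C - (q_O) = 0.
Orion's first-order condition: 178 - 2q_O - (q_C) = 0.
Best responses: q_C = (195 - q_O)/2, q_O = (178 - q_C)/2.
Solving the pair: q_C = 212/3, q_O = 161/3.
Price P = 206 - 373/3 = 245/3.
Corvus's profit: (245/3 - 11)·(212/3) = 4993.7778.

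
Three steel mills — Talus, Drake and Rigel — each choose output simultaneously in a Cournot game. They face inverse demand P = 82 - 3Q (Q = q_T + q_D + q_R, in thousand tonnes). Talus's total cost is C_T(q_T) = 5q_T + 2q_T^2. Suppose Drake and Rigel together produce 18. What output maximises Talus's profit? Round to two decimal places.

2.30

With rivals' combined output fixed at 18, Talus's profit is π_T = (82 - 3·18 - 3q_T)q_T - (5q_T + 2q_T²) = (28 - 3q_T)q_T - (5q_T + 2q_T²).
∂π_T/∂q_T = 23 - 10q_T = 0, so q_T = 23/10.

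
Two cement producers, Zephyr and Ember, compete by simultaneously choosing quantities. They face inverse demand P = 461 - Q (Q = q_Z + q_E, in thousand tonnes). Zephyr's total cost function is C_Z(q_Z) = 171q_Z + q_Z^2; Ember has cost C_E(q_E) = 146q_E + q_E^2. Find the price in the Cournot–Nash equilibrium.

340

Zephyr's profit: π_Z = (461 - Q)q_Z - (171q_Z + q_Z²). Setting ∂π_Z/∂q_Z = 0: 290 - 4q_Z - (q_E) = 0.
Ember's first-order condition: 315 - 4q_E - (q_Z) = 0.
So q_Z = (290 - q_E)/4 and q_E = (315 - q_Z)/4.
Substituting one into the other gives q_Z = 169/3 and q_E = 194/3.
Total output Q = 121, so price P = 461 - 121 = 340.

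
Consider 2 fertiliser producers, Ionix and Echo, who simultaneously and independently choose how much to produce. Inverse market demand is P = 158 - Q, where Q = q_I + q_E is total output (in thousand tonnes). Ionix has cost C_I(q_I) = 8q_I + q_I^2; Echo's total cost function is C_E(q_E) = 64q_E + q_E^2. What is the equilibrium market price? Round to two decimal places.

109.20

Ionix's profit: π_I = (158 - Q)q_I - (8q_I + q_I²). Setting ∂π_I/∂q_I = 0: 150 - 4q_I - (q_E) = 0.
Echo's profit: π_E = (158 - Q)q_E - (64q_E + q_E²). Setting ∂π_E/∂q_E = 0: 94 - 4q_E - (q_I) = 0.
So q_I = (150 - q_E)/4 and q_E = (94 - q_I)/4.
Substituting one into the other gives q_I = 506/15 and q_E = 226/15.
Total output Q = 244/5, so price P = 158 - 244/5 = 546/5.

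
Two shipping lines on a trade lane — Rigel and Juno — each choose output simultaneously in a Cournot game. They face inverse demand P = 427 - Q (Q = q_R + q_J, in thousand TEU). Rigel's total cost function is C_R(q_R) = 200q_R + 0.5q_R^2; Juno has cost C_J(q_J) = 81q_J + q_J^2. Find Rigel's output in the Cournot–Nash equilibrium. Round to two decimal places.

51.09

Rigel's profit: π_R = (427 - Q)q_R - (200q_R + (1/2)q_R²). Setting ∂π_R/∂q_R = 0: 227 - 3q_R - (q_J) = 0.
Juno's first-order condition: 346 - 4q_J - (q_R) = 0.
So q_R = (227 - q_J)/3 and q_J = (346 - q_R)/4.
Substituting one into the other gives q_R = 562/11 and q_J = 811/11.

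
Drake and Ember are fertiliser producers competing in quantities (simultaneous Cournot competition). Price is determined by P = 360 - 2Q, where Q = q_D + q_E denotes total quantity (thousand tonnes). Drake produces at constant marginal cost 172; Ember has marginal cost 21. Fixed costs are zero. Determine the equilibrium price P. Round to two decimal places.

184.33

Drake's profit: π_D = (360 - 2Q)q_D - (172q_D). Setting ∂π_D/∂q_D = 0: 188 - 4q_D - 2(q_E) = 0.
Ember's profit: π_E = (360 - 2Q)q_E - (21q_E). Setting ∂π_E/∂q_E = 0: 339 - 4q_E - 2(q_D) = 0.
Best responses: q_D = (188 - 2q_E)/4, q_E = (339 - 2q_D)/4.
Solving the pair: q_D = 37/6, q_E = 245/3.
Total output Q = 527/6, so price P = 360 - 2·(527/6) = 553/3.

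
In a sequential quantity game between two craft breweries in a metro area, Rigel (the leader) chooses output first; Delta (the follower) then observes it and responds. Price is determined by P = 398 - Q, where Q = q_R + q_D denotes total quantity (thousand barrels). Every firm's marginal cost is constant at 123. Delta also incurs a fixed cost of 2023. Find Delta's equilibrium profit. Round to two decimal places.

The follower Delta best-responds to any q_R: π_D = (398 - Q)q_D - 123q_D.
Follower FOC: 275 - q_R - 2q_D = 0, so q_D(q_R) = (275 - q_R)/2.
Rigel substitutes q_D(q_R) into its own profit: π_R = q_R(398 - q_R - (275 - q_R)/2) - 123q_R = (521/2 - (1/2)q_R)q_R - 123q_R.
Leader FOC: 275/2 - q_R = 0, so q_R = 275/2.
Then q_D = (275 - 275/2)/2 = 275/4.
Price P = 398 - 825/4 = 767/4.
Delta's profit: (767/4 - 123)·(275/4) - 2023 = 2703.5625.

2703.56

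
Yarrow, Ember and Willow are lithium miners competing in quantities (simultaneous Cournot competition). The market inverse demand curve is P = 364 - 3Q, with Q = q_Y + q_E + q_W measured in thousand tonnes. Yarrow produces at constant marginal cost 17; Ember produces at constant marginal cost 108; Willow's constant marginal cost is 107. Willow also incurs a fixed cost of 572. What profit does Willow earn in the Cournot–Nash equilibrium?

Yarrow's profit: π_Y = (364 - 3Q)q_Y - (17q_Y). Setting ∂π_Y/∂q_Y = 0: 347 - 6q_Y - 3(q_E + q_W) = 0.
Ember's first-order condition: 256 - 6q_E - 3(q_Y + q_W) = 0.
Willow's profit: π_W = (364 - 3Q)q_W - (107q_W). Setting ∂π_W/∂q_W = 0: 257 - 6q_W - 3(q_Y + q_E) = 0.
Adding the 3 conditions: 860 − 6Q − 6Q = 0, i.e. Q = 215/3.
Back-substituting: q_Y = (347 − 215)/3 = 44, q_E = (256 − 215)/3 = 41/3, q_W = (257 − 215)/3 = 14.
Price P = 364 - 3·(215/3) = 149.
Willow's profit: (149 - 107)·14 - 572 = 16.

16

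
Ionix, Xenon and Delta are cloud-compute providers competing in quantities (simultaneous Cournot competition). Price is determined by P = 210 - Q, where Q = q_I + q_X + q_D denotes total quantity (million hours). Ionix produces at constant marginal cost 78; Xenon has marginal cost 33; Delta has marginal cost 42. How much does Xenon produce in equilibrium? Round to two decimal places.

57.75

Ionix's profit: π_I = (210 - Q)q_I - (78q_I). Setting ∂π_I/∂q_I = 0: 132 - 2q_I - (q_X + q_D) = 0.
Xenon's first-order condition: 177 - 2q_X - (q_I + q_D) = 0.
Delta's first-order condition: 168 - 2q_D - (q_I + q_X) = 0.
Adding the 3 first-order conditions: 477 − 4Q = 0, so Q = 477/4.
Back-substituting: q_I = (132 − 477/4) = 51/4, q_X = (177 − 477/4) = 231/4, q_D = (168 − 477/4) = 195/4.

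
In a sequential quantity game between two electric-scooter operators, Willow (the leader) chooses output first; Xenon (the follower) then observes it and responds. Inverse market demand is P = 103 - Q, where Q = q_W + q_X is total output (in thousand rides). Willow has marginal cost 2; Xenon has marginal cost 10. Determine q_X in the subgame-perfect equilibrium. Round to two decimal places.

Solve by backward induction. Given q_W, the follower Xenon maximises π_X = (103 - q_W - q_X)q_X - 10q_X.
Setting the follower's marginal profit to zero, 93 - q_W - 2q_X = 0, i.e. q_X = (93 - q_W)/2.
The leader anticipates this reaction. Substituting into P = 103 - Q gives P = 113/2 - (1/2)q_W, so π_W = (113/2 - (1/2)q_W)q_W - 2q_W.
The leader's first-order condition 109/2 - q_W = 0 yields q_W = 109/2.
Then q_X = (93 - 109/2)/2 = 77/4.

19.25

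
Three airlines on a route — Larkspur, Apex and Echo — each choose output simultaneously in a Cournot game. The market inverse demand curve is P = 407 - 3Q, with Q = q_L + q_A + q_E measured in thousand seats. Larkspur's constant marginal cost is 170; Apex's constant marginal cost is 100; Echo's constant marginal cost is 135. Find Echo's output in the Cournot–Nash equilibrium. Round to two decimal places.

Larkspur's profit: π_L = (407 - 3Q)q_L - (170q_L). Setting ∂π_L/∂q_L = 0: 237 - 6q_L - 3(q_A + q_E) = 0.
Apex's profit: π_A = (407 - 3Q)q_A - (100q_A). Setting ∂π_A/∂q_A = 0: 307 - 6q_A - 3(q_L + q_E) = 0.
Echo's profit: π_E = (407 - 3Q)q_E - (135q_E). Setting ∂π_E/∂q_E = 0: 272 - 6q_E - 3(q_L + q_A) = 0.
Adding the 3 conditions: 816 − 6Q − 6Q = 0, i.e. Q = 68.
Back-substituting: q_L = (237 − 204)/3 = 11, q_A = (307 − 204)/3 = 103/3, q_E = (272 − 204)/3 = 68/3.

22.67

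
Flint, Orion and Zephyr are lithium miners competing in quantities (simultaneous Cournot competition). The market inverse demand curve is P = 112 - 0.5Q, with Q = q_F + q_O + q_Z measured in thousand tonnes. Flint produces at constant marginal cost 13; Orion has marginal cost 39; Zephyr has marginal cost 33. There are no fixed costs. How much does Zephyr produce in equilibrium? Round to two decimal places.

Flint's profit: π_F = (112 - 0.5Q)q_F - (13q_F). Setting ∂π_F/∂q_F = 0: 99 - q_F - (1/2)(q_O + q_Z) = 0.
Orion's profit: π_O = (112 - 0.5Q)q_O - (39q_O). Setting ∂π_O/∂q_O = 0: 73 - q_O - (1/2)(q_F + q_Z) = 0.
Zephyr's first-order condition: 79 - q_Z - (1/2)(q_F + q_O) = 0.
Adding the 3 first-order conditions: 251 − 2Q = 0, so Q = 251/2.
Back-substituting: q_F = (99 − 251/4)/(1/2) = 145/2, q_O = (73 − 251/4)/(1/2) = 41/2, q_Z = (79 − 251/4)/(1/2) = 65/2.

32.50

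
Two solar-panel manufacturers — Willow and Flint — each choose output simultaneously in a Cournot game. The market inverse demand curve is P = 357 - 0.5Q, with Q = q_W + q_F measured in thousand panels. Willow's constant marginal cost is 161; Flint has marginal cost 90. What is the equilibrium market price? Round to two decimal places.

202.67

Willow's profit: π_W = (357 - 0.5Q)q_W - (161q_W). Setting ∂π_W/∂q_W = 0: 196 - q_W - (1/2)(q_F) = 0.
Flint's profit: π_F = (357 - 0.5Q)q_F - (90q_F). Setting ∂π_F/∂q_F = 0: 267 - q_F - (1/2)(q_W) = 0.
So q_W = (196 - (1/2)q_F) and q_F = (267 - (1/2)q_W).
Substituting one into the other gives q_W = 250/3 and q_F = 676/3.
Total output Q = 926/3, so price P = 357 - (1/2)·(926/3) = 608/3.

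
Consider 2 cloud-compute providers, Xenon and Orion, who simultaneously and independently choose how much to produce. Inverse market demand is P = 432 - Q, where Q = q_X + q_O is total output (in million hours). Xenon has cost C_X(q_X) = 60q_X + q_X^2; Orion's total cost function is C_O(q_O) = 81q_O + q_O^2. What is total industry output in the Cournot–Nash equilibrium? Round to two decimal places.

144.60

Xenon's profit: π_X = (432 - Q)q_X - (60q_X + q_X²). Setting ∂π_X/∂q_X = 0: 372 - 4q_X - (q_O) = 0.
Orion's profit: π_O = (432 - Q)q_O - (81q_O + q_O²). Setting ∂π_O/∂q_O = 0: 351 - 4q_O - (q_X) = 0.
Rearranging gives the reaction functions q_X = (372 - q_O)/4 and q_O = (351 - q_X)/4.
Solving the pair: q_X = 379/5, q_O = 344/5.
Total output Q = 379/5 + 344/5 = 723/5.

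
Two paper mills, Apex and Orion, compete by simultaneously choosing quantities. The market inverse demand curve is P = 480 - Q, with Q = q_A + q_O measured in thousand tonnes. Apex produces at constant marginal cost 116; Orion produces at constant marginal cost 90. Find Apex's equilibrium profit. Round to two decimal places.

Apex's profit: π_A = (480 - Q)q_A - (116q_A). Setting ∂π_A/∂q_A = 0: 364 - 2q_A - (q_O) = 0.
Orion's profit: π_O = (480 - Q)q_O - (90q_O). Setting ∂π_O/∂q_O = 0: 390 - 2q_O - (q_A) = 0.
Rearranging gives the reaction functions q_A = (364 - q_O)/2 and q_O = (390 - q_A)/2.
Solving the pair: q_A = 338/3, q_O = 416/3.
Price P = 480 - 754/3 = 686/3.
Apex's profit: (686/3 - 116)·(338/3) = 12693.7778.

12693.78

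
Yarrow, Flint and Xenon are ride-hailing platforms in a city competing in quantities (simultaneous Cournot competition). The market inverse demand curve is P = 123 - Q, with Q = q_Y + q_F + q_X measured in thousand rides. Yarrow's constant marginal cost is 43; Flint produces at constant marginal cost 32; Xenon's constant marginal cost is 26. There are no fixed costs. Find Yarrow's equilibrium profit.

169

Yarrow's profit: π_Y = (123 - Q)q_Y - (43q_Y). Setting ∂π_Y/∂q_Y = 0: 80 - 2q_Y - (q_F + q_X) = 0.
Flint's profit: π_F = (123 - Q)q_F - (32q_F). Setting ∂π_F/∂q_F = 0: 91 - 2q_F - (q_Y + q_X) = 0.
Xenon's profit: π_X = (123 - Q)q_X - (26q_X). Setting ∂π_X/∂q_X = 0: 97 - 2q_X - (q_Y + q_F) = 0.
Adding the 3 conditions: 268 − 2Q − 2Q = 0, i.e. Q = 67.
Back-substituting: q_Y = (80 − 67) = 13, q_F = (91 − 67) = 24, q_X = (97 − 67) = 30.
Price P = 123 - 67 = 56.
Yarrow's profit: (56 - 43)·13 = 169.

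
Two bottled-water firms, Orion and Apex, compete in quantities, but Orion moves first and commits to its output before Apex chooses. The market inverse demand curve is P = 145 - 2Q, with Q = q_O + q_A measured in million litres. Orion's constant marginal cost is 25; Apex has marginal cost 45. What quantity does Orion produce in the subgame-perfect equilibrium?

35

Solve by backward induction. Given q_O, the follower Apex maximises π_A = (145 - 2q_O - 2q_A)q_A - 45q_A.
Setting the follower's marginal profit to zero, 100 - 2q_O - 4q_A = 0, i.e. q_A = (100 - 2q_O)/4.
The leader anticipates this reaction. Substituting into P = 145 - 2Q gives P = 95 - q_O, so π_O = (95 - q_O)q_O - 25q_O.
The leader's first-order condition 70 - 2q_O = 0 yields q_O = 35.
Then q_A = (100 - 2·35)/4 = 15/2.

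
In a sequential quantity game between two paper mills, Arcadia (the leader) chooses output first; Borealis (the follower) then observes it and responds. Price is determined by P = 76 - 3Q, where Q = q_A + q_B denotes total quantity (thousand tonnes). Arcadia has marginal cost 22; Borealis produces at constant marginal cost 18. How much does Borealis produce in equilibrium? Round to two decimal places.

5.50

Solve by backward induction. Given q_A, the follower Borealis maximises π_B = (76 - 3q_A - 3q_B)q_B - 18q_B.
Follower FOC: 58 - 3q_A - 6q_B = 0, so q_B(q_A) = (58 - 3q_A)/6.
The leader anticipates this reaction. Substituting into P = 76 - 3Q gives P = 47 - (3/2)q_A, so π_A = (47 - (3/2)q_A)q_A - 22q_A.
Maximising: ∂π_A/∂q_A = 25 - 3q_A = 0, giving q_A = 25/3.
Then q_B = (58 - 3·(25/3))/6 = 11/2.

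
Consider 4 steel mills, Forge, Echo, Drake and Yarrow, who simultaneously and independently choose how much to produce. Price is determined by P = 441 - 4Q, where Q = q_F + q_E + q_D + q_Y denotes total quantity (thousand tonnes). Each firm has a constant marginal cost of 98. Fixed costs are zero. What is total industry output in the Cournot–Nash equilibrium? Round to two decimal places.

A representative firm's profit is π_i = q_i(441 - 4Q) - 98q_i.
Setting ∂π_i/∂q_i = 0 with rivals' quantities fixed: 343 - 8q_i - 4·Σ_{j≠i} q_j = 0.
With identical firms every q_j equals q_i, so Σ_{j≠i} q_j = 3q_i and 343 = 20q_i, giving q_i = 343/20.
Total output Q = 343/20 + 343/20 + 343/20 + 343/20 = 343/5.

68.60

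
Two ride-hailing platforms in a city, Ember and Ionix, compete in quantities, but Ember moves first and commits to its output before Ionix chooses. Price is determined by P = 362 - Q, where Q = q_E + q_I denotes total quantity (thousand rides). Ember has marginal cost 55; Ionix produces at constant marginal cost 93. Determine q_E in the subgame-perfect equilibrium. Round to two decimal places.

172.50

The follower Ionix best-responds to any q_E: π_I = (362 - Q)q_I - 93q_I.
Setting the follower's marginal profit to zero, 269 - q_E - 2q_I = 0, i.e. q_I = (269 - q_E)/2.
Ember substitutes q_I(q_E) into its own profit: π_E = q_E(362 - q_E - (269 - q_E)/2) - 55q_E = (455/2 - (1/2)q_E)q_E - 55q_E.
The leader's first-order condition 345/2 - q_E = 0 yields q_E = 345/2.
Then q_I = (269 - 345/2)/2 = 193/4.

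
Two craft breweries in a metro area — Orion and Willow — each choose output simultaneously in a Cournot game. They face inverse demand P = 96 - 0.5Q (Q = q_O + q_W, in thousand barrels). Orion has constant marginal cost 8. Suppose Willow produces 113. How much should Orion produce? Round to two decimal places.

With the rival's output fixed at 113, Orion's profit is π_O = (96 - (1/2)·113 - (1/2)q_O)q_O - (8q_O) = (79/2 - (1/2)q_O)q_O - (8q_O).
∂π_O/∂q_O = 63/2 - q_O = 0, so q_O = 63/2.

31.50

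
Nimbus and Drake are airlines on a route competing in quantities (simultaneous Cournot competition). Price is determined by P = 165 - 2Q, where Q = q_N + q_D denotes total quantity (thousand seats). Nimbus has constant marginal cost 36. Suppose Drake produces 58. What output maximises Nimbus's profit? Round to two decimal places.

3.25

With the rival's output fixed at 58, Nimbus's profit is π_N = (165 - 2·58 - 2q_N)q_N - (36q_N) = (49 - 2q_N)q_N - (36q_N).
∂π_N/∂q_N = 13 - 4q_N = 0, so q_N = 13/4.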